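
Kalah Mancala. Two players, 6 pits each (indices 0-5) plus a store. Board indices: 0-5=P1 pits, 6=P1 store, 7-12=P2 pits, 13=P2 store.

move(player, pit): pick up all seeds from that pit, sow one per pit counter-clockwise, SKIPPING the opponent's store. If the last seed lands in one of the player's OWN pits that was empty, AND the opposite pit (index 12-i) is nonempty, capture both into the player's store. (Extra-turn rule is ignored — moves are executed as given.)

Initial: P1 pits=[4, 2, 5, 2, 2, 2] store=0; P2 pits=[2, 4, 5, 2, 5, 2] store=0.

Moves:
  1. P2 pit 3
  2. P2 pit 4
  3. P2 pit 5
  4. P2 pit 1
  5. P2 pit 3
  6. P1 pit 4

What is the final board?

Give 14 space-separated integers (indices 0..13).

Move 1: P2 pit3 -> P1=[4,2,5,2,2,2](0) P2=[2,4,5,0,6,3](0)
Move 2: P2 pit4 -> P1=[5,3,6,3,2,2](0) P2=[2,4,5,0,0,4](1)
Move 3: P2 pit5 -> P1=[6,4,7,3,2,2](0) P2=[2,4,5,0,0,0](2)
Move 4: P2 pit1 -> P1=[0,4,7,3,2,2](0) P2=[2,0,6,1,1,0](9)
Move 5: P2 pit3 -> P1=[0,4,7,3,2,2](0) P2=[2,0,6,0,2,0](9)
Move 6: P1 pit4 -> P1=[0,4,7,3,0,3](1) P2=[2,0,6,0,2,0](9)

Answer: 0 4 7 3 0 3 1 2 0 6 0 2 0 9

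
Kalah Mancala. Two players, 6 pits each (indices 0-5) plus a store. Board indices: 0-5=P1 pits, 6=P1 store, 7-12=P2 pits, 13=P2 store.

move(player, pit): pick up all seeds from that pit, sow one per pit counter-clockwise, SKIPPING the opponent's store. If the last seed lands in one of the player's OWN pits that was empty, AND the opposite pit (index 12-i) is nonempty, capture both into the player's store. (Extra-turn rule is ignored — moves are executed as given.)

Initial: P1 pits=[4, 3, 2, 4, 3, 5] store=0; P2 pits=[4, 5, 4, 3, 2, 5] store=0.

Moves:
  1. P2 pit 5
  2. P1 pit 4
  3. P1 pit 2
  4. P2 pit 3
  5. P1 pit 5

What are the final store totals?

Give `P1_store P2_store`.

Answer: 2 2

Derivation:
Move 1: P2 pit5 -> P1=[5,4,3,5,3,5](0) P2=[4,5,4,3,2,0](1)
Move 2: P1 pit4 -> P1=[5,4,3,5,0,6](1) P2=[5,5,4,3,2,0](1)
Move 3: P1 pit2 -> P1=[5,4,0,6,1,7](1) P2=[5,5,4,3,2,0](1)
Move 4: P2 pit3 -> P1=[5,4,0,6,1,7](1) P2=[5,5,4,0,3,1](2)
Move 5: P1 pit5 -> P1=[5,4,0,6,1,0](2) P2=[6,6,5,1,4,2](2)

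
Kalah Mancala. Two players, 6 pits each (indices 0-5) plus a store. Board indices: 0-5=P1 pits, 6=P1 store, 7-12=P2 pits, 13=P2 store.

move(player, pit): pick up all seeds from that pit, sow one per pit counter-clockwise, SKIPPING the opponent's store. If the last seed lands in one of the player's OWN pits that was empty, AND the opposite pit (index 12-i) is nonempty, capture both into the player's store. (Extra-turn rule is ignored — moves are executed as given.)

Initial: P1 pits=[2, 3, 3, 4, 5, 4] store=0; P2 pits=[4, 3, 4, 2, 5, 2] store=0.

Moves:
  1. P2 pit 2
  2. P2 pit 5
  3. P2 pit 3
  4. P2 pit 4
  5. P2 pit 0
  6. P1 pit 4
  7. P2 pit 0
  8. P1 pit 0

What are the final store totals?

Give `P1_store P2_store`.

Move 1: P2 pit2 -> P1=[2,3,3,4,5,4](0) P2=[4,3,0,3,6,3](1)
Move 2: P2 pit5 -> P1=[3,4,3,4,5,4](0) P2=[4,3,0,3,6,0](2)
Move 3: P2 pit3 -> P1=[3,4,3,4,5,4](0) P2=[4,3,0,0,7,1](3)
Move 4: P2 pit4 -> P1=[4,5,4,5,6,4](0) P2=[4,3,0,0,0,2](4)
Move 5: P2 pit0 -> P1=[4,0,4,5,6,4](0) P2=[0,4,1,1,0,2](10)
Move 6: P1 pit4 -> P1=[4,0,4,5,0,5](1) P2=[1,5,2,2,0,2](10)
Move 7: P2 pit0 -> P1=[4,0,4,5,0,5](1) P2=[0,6,2,2,0,2](10)
Move 8: P1 pit0 -> P1=[0,1,5,6,0,5](8) P2=[0,0,2,2,0,2](10)

Answer: 8 10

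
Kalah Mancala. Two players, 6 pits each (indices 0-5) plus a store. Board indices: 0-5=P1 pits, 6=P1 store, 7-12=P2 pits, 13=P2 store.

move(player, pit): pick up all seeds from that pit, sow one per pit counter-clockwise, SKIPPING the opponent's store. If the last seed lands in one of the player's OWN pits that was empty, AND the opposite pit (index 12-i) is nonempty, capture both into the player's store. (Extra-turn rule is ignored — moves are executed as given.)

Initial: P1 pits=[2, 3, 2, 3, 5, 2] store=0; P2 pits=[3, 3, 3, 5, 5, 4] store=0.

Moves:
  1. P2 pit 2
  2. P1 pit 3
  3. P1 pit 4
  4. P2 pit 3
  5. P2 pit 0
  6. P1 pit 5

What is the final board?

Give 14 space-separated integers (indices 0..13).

Answer: 3 4 3 1 0 0 3 1 6 3 1 8 6 1

Derivation:
Move 1: P2 pit2 -> P1=[2,3,2,3,5,2](0) P2=[3,3,0,6,6,5](0)
Move 2: P1 pit3 -> P1=[2,3,2,0,6,3](1) P2=[3,3,0,6,6,5](0)
Move 3: P1 pit4 -> P1=[2,3,2,0,0,4](2) P2=[4,4,1,7,6,5](0)
Move 4: P2 pit3 -> P1=[3,4,3,1,0,4](2) P2=[4,4,1,0,7,6](1)
Move 5: P2 pit0 -> P1=[3,4,3,1,0,4](2) P2=[0,5,2,1,8,6](1)
Move 6: P1 pit5 -> P1=[3,4,3,1,0,0](3) P2=[1,6,3,1,8,6](1)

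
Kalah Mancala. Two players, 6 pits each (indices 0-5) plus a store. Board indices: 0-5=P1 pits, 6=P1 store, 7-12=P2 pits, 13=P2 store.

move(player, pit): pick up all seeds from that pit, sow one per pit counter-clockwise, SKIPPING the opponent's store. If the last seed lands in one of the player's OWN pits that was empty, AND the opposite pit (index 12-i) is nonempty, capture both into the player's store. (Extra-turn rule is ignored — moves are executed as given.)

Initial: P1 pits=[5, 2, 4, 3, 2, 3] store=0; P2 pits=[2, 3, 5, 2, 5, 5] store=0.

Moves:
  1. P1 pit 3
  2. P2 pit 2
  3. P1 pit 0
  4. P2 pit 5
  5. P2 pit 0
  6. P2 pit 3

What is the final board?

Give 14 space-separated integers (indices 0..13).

Move 1: P1 pit3 -> P1=[5,2,4,0,3,4](1) P2=[2,3,5,2,5,5](0)
Move 2: P2 pit2 -> P1=[6,2,4,0,3,4](1) P2=[2,3,0,3,6,6](1)
Move 3: P1 pit0 -> P1=[0,3,5,1,4,5](2) P2=[2,3,0,3,6,6](1)
Move 4: P2 pit5 -> P1=[1,4,6,2,5,5](2) P2=[2,3,0,3,6,0](2)
Move 5: P2 pit0 -> P1=[1,4,6,0,5,5](2) P2=[0,4,0,3,6,0](5)
Move 6: P2 pit3 -> P1=[1,4,6,0,5,5](2) P2=[0,4,0,0,7,1](6)

Answer: 1 4 6 0 5 5 2 0 4 0 0 7 1 6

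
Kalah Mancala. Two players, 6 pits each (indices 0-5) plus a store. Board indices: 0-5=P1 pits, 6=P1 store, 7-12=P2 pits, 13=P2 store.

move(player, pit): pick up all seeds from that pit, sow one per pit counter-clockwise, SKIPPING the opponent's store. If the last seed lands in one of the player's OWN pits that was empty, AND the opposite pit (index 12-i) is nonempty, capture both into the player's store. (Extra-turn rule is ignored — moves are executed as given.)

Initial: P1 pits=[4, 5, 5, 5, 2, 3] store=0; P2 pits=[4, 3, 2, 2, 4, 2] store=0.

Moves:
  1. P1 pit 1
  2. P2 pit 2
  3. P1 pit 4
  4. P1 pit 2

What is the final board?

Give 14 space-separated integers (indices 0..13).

Move 1: P1 pit1 -> P1=[4,0,6,6,3,4](1) P2=[4,3,2,2,4,2](0)
Move 2: P2 pit2 -> P1=[4,0,6,6,3,4](1) P2=[4,3,0,3,5,2](0)
Move 3: P1 pit4 -> P1=[4,0,6,6,0,5](2) P2=[5,3,0,3,5,2](0)
Move 4: P1 pit2 -> P1=[4,0,0,7,1,6](3) P2=[6,4,0,3,5,2](0)

Answer: 4 0 0 7 1 6 3 6 4 0 3 5 2 0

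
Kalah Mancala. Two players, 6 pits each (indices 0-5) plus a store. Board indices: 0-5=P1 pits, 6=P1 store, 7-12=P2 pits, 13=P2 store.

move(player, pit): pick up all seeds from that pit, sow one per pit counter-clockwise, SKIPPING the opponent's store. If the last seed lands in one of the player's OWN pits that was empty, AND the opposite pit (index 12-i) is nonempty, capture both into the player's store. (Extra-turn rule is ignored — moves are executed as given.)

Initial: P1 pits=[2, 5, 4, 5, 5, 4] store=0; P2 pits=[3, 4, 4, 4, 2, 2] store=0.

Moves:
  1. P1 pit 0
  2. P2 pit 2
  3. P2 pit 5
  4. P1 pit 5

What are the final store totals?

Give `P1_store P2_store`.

Answer: 1 2

Derivation:
Move 1: P1 pit0 -> P1=[0,6,5,5,5,4](0) P2=[3,4,4,4,2,2](0)
Move 2: P2 pit2 -> P1=[0,6,5,5,5,4](0) P2=[3,4,0,5,3,3](1)
Move 3: P2 pit5 -> P1=[1,7,5,5,5,4](0) P2=[3,4,0,5,3,0](2)
Move 4: P1 pit5 -> P1=[1,7,5,5,5,0](1) P2=[4,5,1,5,3,0](2)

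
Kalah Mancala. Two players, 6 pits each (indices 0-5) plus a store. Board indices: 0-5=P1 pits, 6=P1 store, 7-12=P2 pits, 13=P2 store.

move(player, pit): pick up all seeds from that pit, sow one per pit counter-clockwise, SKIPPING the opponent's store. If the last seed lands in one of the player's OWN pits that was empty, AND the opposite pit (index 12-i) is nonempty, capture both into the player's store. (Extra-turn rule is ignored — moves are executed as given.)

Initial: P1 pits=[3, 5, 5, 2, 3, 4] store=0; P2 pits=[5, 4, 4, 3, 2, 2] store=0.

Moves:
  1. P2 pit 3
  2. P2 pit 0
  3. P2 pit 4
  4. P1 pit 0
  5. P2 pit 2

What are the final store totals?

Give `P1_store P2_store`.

Move 1: P2 pit3 -> P1=[3,5,5,2,3,4](0) P2=[5,4,4,0,3,3](1)
Move 2: P2 pit0 -> P1=[3,5,5,2,3,4](0) P2=[0,5,5,1,4,4](1)
Move 3: P2 pit4 -> P1=[4,6,5,2,3,4](0) P2=[0,5,5,1,0,5](2)
Move 4: P1 pit0 -> P1=[0,7,6,3,4,4](0) P2=[0,5,5,1,0,5](2)
Move 5: P2 pit2 -> P1=[1,7,6,3,4,4](0) P2=[0,5,0,2,1,6](3)

Answer: 0 3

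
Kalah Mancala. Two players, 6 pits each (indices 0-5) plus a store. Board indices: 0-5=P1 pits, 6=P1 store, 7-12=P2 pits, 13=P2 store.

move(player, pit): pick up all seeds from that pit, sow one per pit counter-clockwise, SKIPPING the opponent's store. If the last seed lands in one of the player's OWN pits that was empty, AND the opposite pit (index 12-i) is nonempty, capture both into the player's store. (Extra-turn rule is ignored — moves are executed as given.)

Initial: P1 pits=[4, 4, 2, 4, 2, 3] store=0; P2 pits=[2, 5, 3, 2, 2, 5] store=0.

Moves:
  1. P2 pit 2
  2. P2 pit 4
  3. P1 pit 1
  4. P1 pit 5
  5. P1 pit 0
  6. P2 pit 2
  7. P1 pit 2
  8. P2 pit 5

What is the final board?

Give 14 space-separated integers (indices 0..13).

Answer: 1 2 1 8 6 2 6 0 6 0 4 0 0 2

Derivation:
Move 1: P2 pit2 -> P1=[4,4,2,4,2,3](0) P2=[2,5,0,3,3,6](0)
Move 2: P2 pit4 -> P1=[5,4,2,4,2,3](0) P2=[2,5,0,3,0,7](1)
Move 3: P1 pit1 -> P1=[5,0,3,5,3,4](0) P2=[2,5,0,3,0,7](1)
Move 4: P1 pit5 -> P1=[5,0,3,5,3,0](1) P2=[3,6,1,3,0,7](1)
Move 5: P1 pit0 -> P1=[0,1,4,6,4,0](5) P2=[0,6,1,3,0,7](1)
Move 6: P2 pit2 -> P1=[0,1,4,6,4,0](5) P2=[0,6,0,4,0,7](1)
Move 7: P1 pit2 -> P1=[0,1,0,7,5,1](6) P2=[0,6,0,4,0,7](1)
Move 8: P2 pit5 -> P1=[1,2,1,8,6,2](6) P2=[0,6,0,4,0,0](2)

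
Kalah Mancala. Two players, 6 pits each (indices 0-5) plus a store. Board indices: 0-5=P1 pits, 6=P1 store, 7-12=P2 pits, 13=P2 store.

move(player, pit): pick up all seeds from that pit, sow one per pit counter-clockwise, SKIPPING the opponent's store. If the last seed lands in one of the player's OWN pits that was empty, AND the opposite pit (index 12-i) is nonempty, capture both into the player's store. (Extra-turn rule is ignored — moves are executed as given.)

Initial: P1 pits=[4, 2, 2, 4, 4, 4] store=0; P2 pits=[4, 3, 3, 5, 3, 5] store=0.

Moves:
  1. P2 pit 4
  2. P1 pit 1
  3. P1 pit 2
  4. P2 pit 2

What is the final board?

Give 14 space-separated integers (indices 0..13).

Answer: 5 0 0 6 5 5 0 4 3 0 6 1 7 1

Derivation:
Move 1: P2 pit4 -> P1=[5,2,2,4,4,4](0) P2=[4,3,3,5,0,6](1)
Move 2: P1 pit1 -> P1=[5,0,3,5,4,4](0) P2=[4,3,3,5,0,6](1)
Move 3: P1 pit2 -> P1=[5,0,0,6,5,5](0) P2=[4,3,3,5,0,6](1)
Move 4: P2 pit2 -> P1=[5,0,0,6,5,5](0) P2=[4,3,0,6,1,7](1)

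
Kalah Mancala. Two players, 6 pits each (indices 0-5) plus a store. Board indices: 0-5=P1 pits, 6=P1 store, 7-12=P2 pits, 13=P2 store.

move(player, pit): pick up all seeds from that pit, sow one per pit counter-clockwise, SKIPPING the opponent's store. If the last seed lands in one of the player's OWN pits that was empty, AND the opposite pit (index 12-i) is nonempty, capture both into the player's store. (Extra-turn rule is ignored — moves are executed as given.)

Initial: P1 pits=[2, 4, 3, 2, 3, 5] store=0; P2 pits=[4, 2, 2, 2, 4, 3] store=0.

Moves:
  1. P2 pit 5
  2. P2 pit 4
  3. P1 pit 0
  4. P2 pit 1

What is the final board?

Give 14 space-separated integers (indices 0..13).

Answer: 0 7 4 3 4 5 0 4 0 3 3 0 1 2

Derivation:
Move 1: P2 pit5 -> P1=[3,5,3,2,3,5](0) P2=[4,2,2,2,4,0](1)
Move 2: P2 pit4 -> P1=[4,6,3,2,3,5](0) P2=[4,2,2,2,0,1](2)
Move 3: P1 pit0 -> P1=[0,7,4,3,4,5](0) P2=[4,2,2,2,0,1](2)
Move 4: P2 pit1 -> P1=[0,7,4,3,4,5](0) P2=[4,0,3,3,0,1](2)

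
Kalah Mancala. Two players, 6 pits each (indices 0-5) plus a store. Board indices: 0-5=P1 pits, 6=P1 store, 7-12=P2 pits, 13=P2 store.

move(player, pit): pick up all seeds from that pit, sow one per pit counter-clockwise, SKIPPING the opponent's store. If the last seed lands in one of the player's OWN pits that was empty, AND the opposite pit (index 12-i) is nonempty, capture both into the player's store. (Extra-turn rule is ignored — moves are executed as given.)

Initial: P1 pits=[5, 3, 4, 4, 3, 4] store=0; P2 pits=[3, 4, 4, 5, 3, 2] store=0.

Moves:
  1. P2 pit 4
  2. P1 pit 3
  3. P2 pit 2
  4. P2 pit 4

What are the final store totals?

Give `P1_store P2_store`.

Move 1: P2 pit4 -> P1=[6,3,4,4,3,4](0) P2=[3,4,4,5,0,3](1)
Move 2: P1 pit3 -> P1=[6,3,4,0,4,5](1) P2=[4,4,4,5,0,3](1)
Move 3: P2 pit2 -> P1=[6,3,4,0,4,5](1) P2=[4,4,0,6,1,4](2)
Move 4: P2 pit4 -> P1=[6,3,4,0,4,5](1) P2=[4,4,0,6,0,5](2)

Answer: 1 2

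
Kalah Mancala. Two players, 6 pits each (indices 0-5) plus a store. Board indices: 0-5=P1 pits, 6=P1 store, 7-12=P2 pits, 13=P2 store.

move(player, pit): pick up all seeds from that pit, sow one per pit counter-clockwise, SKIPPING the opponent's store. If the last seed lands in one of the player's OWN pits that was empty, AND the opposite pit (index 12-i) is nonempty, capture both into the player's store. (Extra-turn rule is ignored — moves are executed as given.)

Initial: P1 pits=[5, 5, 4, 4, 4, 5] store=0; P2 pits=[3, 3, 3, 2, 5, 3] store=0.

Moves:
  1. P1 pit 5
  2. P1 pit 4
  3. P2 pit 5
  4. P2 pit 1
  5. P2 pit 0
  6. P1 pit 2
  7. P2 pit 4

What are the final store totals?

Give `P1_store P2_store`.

Answer: 3 3

Derivation:
Move 1: P1 pit5 -> P1=[5,5,4,4,4,0](1) P2=[4,4,4,3,5,3](0)
Move 2: P1 pit4 -> P1=[5,5,4,4,0,1](2) P2=[5,5,4,3,5,3](0)
Move 3: P2 pit5 -> P1=[6,6,4,4,0,1](2) P2=[5,5,4,3,5,0](1)
Move 4: P2 pit1 -> P1=[6,6,4,4,0,1](2) P2=[5,0,5,4,6,1](2)
Move 5: P2 pit0 -> P1=[6,6,4,4,0,1](2) P2=[0,1,6,5,7,2](2)
Move 6: P1 pit2 -> P1=[6,6,0,5,1,2](3) P2=[0,1,6,5,7,2](2)
Move 7: P2 pit4 -> P1=[7,7,1,6,2,2](3) P2=[0,1,6,5,0,3](3)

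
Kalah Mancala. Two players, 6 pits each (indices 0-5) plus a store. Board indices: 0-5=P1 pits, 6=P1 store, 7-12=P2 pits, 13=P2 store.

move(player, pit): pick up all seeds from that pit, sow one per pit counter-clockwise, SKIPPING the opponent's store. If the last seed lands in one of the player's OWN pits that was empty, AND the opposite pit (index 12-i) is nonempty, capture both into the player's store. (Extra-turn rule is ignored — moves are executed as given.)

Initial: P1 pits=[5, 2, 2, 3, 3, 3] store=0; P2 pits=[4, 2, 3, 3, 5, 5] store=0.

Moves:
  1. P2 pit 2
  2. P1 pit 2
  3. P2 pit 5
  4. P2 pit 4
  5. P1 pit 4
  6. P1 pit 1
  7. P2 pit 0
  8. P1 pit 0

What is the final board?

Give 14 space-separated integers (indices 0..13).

Move 1: P2 pit2 -> P1=[5,2,2,3,3,3](0) P2=[4,2,0,4,6,6](0)
Move 2: P1 pit2 -> P1=[5,2,0,4,4,3](0) P2=[4,2,0,4,6,6](0)
Move 3: P2 pit5 -> P1=[6,3,1,5,5,3](0) P2=[4,2,0,4,6,0](1)
Move 4: P2 pit4 -> P1=[7,4,2,6,5,3](0) P2=[4,2,0,4,0,1](2)
Move 5: P1 pit4 -> P1=[7,4,2,6,0,4](1) P2=[5,3,1,4,0,1](2)
Move 6: P1 pit1 -> P1=[7,0,3,7,1,5](1) P2=[5,3,1,4,0,1](2)
Move 7: P2 pit0 -> P1=[7,0,3,7,1,5](1) P2=[0,4,2,5,1,2](2)
Move 8: P1 pit0 -> P1=[0,1,4,8,2,6](2) P2=[1,4,2,5,1,2](2)

Answer: 0 1 4 8 2 6 2 1 4 2 5 1 2 2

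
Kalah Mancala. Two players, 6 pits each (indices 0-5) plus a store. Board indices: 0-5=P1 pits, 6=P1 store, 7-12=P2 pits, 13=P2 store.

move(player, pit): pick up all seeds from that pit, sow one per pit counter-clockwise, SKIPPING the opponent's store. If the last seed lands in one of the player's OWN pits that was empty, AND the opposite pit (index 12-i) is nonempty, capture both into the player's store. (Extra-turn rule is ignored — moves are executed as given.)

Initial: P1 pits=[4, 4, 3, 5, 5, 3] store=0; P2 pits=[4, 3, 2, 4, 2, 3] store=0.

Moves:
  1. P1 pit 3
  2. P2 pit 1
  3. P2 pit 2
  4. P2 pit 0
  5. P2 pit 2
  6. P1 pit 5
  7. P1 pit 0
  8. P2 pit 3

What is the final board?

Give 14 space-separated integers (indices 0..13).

Answer: 1 6 5 2 8 0 2 1 2 1 0 6 7 1

Derivation:
Move 1: P1 pit3 -> P1=[4,4,3,0,6,4](1) P2=[5,4,2,4,2,3](0)
Move 2: P2 pit1 -> P1=[4,4,3,0,6,4](1) P2=[5,0,3,5,3,4](0)
Move 3: P2 pit2 -> P1=[4,4,3,0,6,4](1) P2=[5,0,0,6,4,5](0)
Move 4: P2 pit0 -> P1=[4,4,3,0,6,4](1) P2=[0,1,1,7,5,6](0)
Move 5: P2 pit2 -> P1=[4,4,3,0,6,4](1) P2=[0,1,0,8,5,6](0)
Move 6: P1 pit5 -> P1=[4,4,3,0,6,0](2) P2=[1,2,1,8,5,6](0)
Move 7: P1 pit0 -> P1=[0,5,4,1,7,0](2) P2=[1,2,1,8,5,6](0)
Move 8: P2 pit3 -> P1=[1,6,5,2,8,0](2) P2=[1,2,1,0,6,7](1)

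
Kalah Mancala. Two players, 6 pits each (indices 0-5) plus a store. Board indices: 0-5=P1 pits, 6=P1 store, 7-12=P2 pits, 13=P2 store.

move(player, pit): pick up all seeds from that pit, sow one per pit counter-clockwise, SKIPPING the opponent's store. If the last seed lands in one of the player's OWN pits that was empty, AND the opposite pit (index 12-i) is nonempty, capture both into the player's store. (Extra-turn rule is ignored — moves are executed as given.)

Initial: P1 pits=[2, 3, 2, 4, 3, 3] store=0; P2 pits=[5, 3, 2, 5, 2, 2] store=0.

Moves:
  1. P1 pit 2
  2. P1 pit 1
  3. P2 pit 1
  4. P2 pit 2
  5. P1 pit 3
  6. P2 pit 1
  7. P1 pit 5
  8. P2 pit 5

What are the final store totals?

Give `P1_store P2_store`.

Move 1: P1 pit2 -> P1=[2,3,0,5,4,3](0) P2=[5,3,2,5,2,2](0)
Move 2: P1 pit1 -> P1=[2,0,1,6,5,3](0) P2=[5,3,2,5,2,2](0)
Move 3: P2 pit1 -> P1=[2,0,1,6,5,3](0) P2=[5,0,3,6,3,2](0)
Move 4: P2 pit2 -> P1=[2,0,1,6,5,3](0) P2=[5,0,0,7,4,3](0)
Move 5: P1 pit3 -> P1=[2,0,1,0,6,4](1) P2=[6,1,1,7,4,3](0)
Move 6: P2 pit1 -> P1=[2,0,1,0,6,4](1) P2=[6,0,2,7,4,3](0)
Move 7: P1 pit5 -> P1=[2,0,1,0,6,0](2) P2=[7,1,3,7,4,3](0)
Move 8: P2 pit5 -> P1=[3,1,1,0,6,0](2) P2=[7,1,3,7,4,0](1)

Answer: 2 1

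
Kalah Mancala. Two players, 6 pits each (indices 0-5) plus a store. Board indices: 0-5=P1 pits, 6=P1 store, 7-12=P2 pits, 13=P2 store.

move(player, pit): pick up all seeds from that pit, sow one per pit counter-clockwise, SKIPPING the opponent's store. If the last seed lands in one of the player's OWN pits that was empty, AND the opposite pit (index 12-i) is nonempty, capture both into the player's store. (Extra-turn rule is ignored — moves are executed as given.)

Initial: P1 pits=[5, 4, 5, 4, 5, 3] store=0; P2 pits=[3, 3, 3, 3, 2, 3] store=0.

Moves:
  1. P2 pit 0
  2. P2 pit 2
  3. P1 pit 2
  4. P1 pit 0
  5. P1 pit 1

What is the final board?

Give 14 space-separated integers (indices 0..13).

Answer: 0 0 2 7 8 6 2 1 4 0 5 3 4 1

Derivation:
Move 1: P2 pit0 -> P1=[5,4,5,4,5,3](0) P2=[0,4,4,4,2,3](0)
Move 2: P2 pit2 -> P1=[5,4,5,4,5,3](0) P2=[0,4,0,5,3,4](1)
Move 3: P1 pit2 -> P1=[5,4,0,5,6,4](1) P2=[1,4,0,5,3,4](1)
Move 4: P1 pit0 -> P1=[0,5,1,6,7,5](1) P2=[1,4,0,5,3,4](1)
Move 5: P1 pit1 -> P1=[0,0,2,7,8,6](2) P2=[1,4,0,5,3,4](1)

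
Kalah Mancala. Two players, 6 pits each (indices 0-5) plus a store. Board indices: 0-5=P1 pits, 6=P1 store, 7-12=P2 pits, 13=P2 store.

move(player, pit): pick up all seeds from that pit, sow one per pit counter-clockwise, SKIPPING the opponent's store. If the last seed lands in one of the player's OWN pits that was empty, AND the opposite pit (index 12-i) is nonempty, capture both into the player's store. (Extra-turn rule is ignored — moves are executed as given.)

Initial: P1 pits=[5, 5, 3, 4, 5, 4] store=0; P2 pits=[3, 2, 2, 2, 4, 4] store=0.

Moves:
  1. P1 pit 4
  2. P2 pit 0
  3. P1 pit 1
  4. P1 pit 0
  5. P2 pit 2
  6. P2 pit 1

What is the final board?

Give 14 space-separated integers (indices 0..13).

Move 1: P1 pit4 -> P1=[5,5,3,4,0,5](1) P2=[4,3,3,2,4,4](0)
Move 2: P2 pit0 -> P1=[5,5,3,4,0,5](1) P2=[0,4,4,3,5,4](0)
Move 3: P1 pit1 -> P1=[5,0,4,5,1,6](2) P2=[0,4,4,3,5,4](0)
Move 4: P1 pit0 -> P1=[0,1,5,6,2,7](2) P2=[0,4,4,3,5,4](0)
Move 5: P2 pit2 -> P1=[0,1,5,6,2,7](2) P2=[0,4,0,4,6,5](1)
Move 6: P2 pit1 -> P1=[0,1,5,6,2,7](2) P2=[0,0,1,5,7,6](1)

Answer: 0 1 5 6 2 7 2 0 0 1 5 7 6 1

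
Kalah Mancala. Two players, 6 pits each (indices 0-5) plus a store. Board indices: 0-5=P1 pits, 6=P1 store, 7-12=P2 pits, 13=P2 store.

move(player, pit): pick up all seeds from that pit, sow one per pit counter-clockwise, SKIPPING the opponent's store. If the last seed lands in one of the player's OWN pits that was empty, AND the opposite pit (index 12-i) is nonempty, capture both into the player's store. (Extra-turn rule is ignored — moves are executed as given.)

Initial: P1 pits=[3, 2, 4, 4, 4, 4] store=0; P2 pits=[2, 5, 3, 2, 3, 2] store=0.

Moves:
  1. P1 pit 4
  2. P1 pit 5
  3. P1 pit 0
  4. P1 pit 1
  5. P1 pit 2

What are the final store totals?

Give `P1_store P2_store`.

Answer: 11 0

Derivation:
Move 1: P1 pit4 -> P1=[3,2,4,4,0,5](1) P2=[3,6,3,2,3,2](0)
Move 2: P1 pit5 -> P1=[3,2,4,4,0,0](2) P2=[4,7,4,3,3,2](0)
Move 3: P1 pit0 -> P1=[0,3,5,5,0,0](2) P2=[4,7,4,3,3,2](0)
Move 4: P1 pit1 -> P1=[0,0,6,6,0,0](10) P2=[4,0,4,3,3,2](0)
Move 5: P1 pit2 -> P1=[0,0,0,7,1,1](11) P2=[5,1,4,3,3,2](0)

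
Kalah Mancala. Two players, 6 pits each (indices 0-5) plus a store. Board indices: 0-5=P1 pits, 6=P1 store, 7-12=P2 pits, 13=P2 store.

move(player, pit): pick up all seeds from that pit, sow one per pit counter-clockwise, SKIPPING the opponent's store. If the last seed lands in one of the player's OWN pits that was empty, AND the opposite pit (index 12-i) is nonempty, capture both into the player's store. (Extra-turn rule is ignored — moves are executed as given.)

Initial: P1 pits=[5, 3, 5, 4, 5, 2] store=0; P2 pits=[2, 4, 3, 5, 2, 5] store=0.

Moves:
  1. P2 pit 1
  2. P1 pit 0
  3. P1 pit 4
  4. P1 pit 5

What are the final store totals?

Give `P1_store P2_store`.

Move 1: P2 pit1 -> P1=[5,3,5,4,5,2](0) P2=[2,0,4,6,3,6](0)
Move 2: P1 pit0 -> P1=[0,4,6,5,6,3](0) P2=[2,0,4,6,3,6](0)
Move 3: P1 pit4 -> P1=[0,4,6,5,0,4](1) P2=[3,1,5,7,3,6](0)
Move 4: P1 pit5 -> P1=[0,4,6,5,0,0](2) P2=[4,2,6,7,3,6](0)

Answer: 2 0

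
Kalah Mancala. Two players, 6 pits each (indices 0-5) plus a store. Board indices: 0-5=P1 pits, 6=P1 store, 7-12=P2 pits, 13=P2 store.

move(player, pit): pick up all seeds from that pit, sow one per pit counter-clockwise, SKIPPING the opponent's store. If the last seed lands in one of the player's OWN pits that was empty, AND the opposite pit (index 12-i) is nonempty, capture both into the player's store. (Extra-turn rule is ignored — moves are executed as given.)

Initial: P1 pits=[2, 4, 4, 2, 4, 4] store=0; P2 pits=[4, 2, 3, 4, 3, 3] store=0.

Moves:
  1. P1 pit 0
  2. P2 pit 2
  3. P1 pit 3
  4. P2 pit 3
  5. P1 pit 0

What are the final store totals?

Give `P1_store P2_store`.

Answer: 0 1

Derivation:
Move 1: P1 pit0 -> P1=[0,5,5,2,4,4](0) P2=[4,2,3,4,3,3](0)
Move 2: P2 pit2 -> P1=[0,5,5,2,4,4](0) P2=[4,2,0,5,4,4](0)
Move 3: P1 pit3 -> P1=[0,5,5,0,5,5](0) P2=[4,2,0,5,4,4](0)
Move 4: P2 pit3 -> P1=[1,6,5,0,5,5](0) P2=[4,2,0,0,5,5](1)
Move 5: P1 pit0 -> P1=[0,7,5,0,5,5](0) P2=[4,2,0,0,5,5](1)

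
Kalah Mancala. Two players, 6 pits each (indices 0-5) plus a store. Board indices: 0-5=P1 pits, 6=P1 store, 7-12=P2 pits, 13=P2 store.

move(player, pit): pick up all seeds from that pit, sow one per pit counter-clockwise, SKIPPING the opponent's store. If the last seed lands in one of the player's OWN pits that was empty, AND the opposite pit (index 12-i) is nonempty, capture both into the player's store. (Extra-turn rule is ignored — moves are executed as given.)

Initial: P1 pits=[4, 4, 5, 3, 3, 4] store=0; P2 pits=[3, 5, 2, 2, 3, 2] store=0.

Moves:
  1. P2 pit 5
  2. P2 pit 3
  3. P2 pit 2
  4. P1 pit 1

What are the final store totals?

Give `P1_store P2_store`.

Answer: 0 7

Derivation:
Move 1: P2 pit5 -> P1=[5,4,5,3,3,4](0) P2=[3,5,2,2,3,0](1)
Move 2: P2 pit3 -> P1=[0,4,5,3,3,4](0) P2=[3,5,2,0,4,0](7)
Move 3: P2 pit2 -> P1=[0,4,5,3,3,4](0) P2=[3,5,0,1,5,0](7)
Move 4: P1 pit1 -> P1=[0,0,6,4,4,5](0) P2=[3,5,0,1,5,0](7)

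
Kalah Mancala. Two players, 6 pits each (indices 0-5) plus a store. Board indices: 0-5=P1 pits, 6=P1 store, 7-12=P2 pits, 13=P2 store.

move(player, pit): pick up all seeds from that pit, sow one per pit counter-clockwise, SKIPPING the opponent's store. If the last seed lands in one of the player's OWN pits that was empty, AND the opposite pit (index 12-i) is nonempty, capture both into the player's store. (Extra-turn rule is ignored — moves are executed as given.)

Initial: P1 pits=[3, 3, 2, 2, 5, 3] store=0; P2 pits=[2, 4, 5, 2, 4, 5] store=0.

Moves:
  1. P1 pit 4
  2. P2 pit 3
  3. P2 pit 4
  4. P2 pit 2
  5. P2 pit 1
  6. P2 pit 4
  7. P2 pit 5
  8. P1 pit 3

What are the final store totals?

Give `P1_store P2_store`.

Answer: 2 5

Derivation:
Move 1: P1 pit4 -> P1=[3,3,2,2,0,4](1) P2=[3,5,6,2,4,5](0)
Move 2: P2 pit3 -> P1=[3,3,2,2,0,4](1) P2=[3,5,6,0,5,6](0)
Move 3: P2 pit4 -> P1=[4,4,3,2,0,4](1) P2=[3,5,6,0,0,7](1)
Move 4: P2 pit2 -> P1=[5,5,3,2,0,4](1) P2=[3,5,0,1,1,8](2)
Move 5: P2 pit1 -> P1=[5,5,3,2,0,4](1) P2=[3,0,1,2,2,9](3)
Move 6: P2 pit4 -> P1=[5,5,3,2,0,4](1) P2=[3,0,1,2,0,10](4)
Move 7: P2 pit5 -> P1=[6,6,4,3,1,5](1) P2=[4,1,2,2,0,0](5)
Move 8: P1 pit3 -> P1=[6,6,4,0,2,6](2) P2=[4,1,2,2,0,0](5)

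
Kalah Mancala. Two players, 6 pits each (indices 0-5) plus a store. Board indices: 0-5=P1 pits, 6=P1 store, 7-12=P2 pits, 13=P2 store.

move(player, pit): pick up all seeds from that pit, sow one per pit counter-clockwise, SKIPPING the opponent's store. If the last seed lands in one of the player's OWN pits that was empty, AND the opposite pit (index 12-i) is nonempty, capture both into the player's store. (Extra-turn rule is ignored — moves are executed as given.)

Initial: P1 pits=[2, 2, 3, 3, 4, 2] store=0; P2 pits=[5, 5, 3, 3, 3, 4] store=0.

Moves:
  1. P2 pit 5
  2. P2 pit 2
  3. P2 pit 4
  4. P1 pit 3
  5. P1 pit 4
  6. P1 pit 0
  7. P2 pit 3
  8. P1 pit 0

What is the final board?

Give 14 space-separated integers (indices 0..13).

Answer: 0 6 4 0 0 4 2 6 6 1 0 1 2 7

Derivation:
Move 1: P2 pit5 -> P1=[3,3,4,3,4,2](0) P2=[5,5,3,3,3,0](1)
Move 2: P2 pit2 -> P1=[0,3,4,3,4,2](0) P2=[5,5,0,4,4,0](5)
Move 3: P2 pit4 -> P1=[1,4,4,3,4,2](0) P2=[5,5,0,4,0,1](6)
Move 4: P1 pit3 -> P1=[1,4,4,0,5,3](1) P2=[5,5,0,4,0,1](6)
Move 5: P1 pit4 -> P1=[1,4,4,0,0,4](2) P2=[6,6,1,4,0,1](6)
Move 6: P1 pit0 -> P1=[0,5,4,0,0,4](2) P2=[6,6,1,4,0,1](6)
Move 7: P2 pit3 -> P1=[1,5,4,0,0,4](2) P2=[6,6,1,0,1,2](7)
Move 8: P1 pit0 -> P1=[0,6,4,0,0,4](2) P2=[6,6,1,0,1,2](7)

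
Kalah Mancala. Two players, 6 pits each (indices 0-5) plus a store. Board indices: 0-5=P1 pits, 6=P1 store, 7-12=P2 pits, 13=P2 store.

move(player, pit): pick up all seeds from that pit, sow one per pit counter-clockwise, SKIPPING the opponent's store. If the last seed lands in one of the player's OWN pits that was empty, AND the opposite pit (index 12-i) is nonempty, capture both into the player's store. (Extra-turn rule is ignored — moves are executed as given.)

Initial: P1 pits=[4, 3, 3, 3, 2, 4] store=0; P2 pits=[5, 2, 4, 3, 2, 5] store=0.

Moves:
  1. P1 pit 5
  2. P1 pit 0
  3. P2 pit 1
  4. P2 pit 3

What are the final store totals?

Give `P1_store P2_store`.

Move 1: P1 pit5 -> P1=[4,3,3,3,2,0](1) P2=[6,3,5,3,2,5](0)
Move 2: P1 pit0 -> P1=[0,4,4,4,3,0](1) P2=[6,3,5,3,2,5](0)
Move 3: P2 pit1 -> P1=[0,4,4,4,3,0](1) P2=[6,0,6,4,3,5](0)
Move 4: P2 pit3 -> P1=[1,4,4,4,3,0](1) P2=[6,0,6,0,4,6](1)

Answer: 1 1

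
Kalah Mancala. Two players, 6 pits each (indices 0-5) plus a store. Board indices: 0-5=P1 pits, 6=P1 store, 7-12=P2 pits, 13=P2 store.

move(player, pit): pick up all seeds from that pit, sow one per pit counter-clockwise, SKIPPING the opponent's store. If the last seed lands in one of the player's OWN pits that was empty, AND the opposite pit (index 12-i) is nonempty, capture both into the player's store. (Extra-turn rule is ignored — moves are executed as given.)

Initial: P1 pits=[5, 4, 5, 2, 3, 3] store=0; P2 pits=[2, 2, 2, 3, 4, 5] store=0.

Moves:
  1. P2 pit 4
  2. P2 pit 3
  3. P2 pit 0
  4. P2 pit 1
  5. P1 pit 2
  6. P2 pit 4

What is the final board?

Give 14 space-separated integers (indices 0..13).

Answer: 6 5 0 3 4 4 1 1 0 4 1 0 8 3

Derivation:
Move 1: P2 pit4 -> P1=[6,5,5,2,3,3](0) P2=[2,2,2,3,0,6](1)
Move 2: P2 pit3 -> P1=[6,5,5,2,3,3](0) P2=[2,2,2,0,1,7](2)
Move 3: P2 pit0 -> P1=[6,5,5,2,3,3](0) P2=[0,3,3,0,1,7](2)
Move 4: P2 pit1 -> P1=[6,5,5,2,3,3](0) P2=[0,0,4,1,2,7](2)
Move 5: P1 pit2 -> P1=[6,5,0,3,4,4](1) P2=[1,0,4,1,2,7](2)
Move 6: P2 pit4 -> P1=[6,5,0,3,4,4](1) P2=[1,0,4,1,0,8](3)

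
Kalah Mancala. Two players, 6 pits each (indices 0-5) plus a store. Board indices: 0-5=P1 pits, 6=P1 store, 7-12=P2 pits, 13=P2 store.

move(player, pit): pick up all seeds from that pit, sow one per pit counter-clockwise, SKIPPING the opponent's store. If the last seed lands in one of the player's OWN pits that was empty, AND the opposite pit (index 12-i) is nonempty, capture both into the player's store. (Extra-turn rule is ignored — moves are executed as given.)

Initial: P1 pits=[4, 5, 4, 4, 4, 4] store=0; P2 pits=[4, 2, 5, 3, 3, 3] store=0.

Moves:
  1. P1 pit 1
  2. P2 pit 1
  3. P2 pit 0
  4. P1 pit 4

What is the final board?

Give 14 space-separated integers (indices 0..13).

Answer: 4 0 5 5 0 6 2 1 2 8 5 4 3 0

Derivation:
Move 1: P1 pit1 -> P1=[4,0,5,5,5,5](1) P2=[4,2,5,3,3,3](0)
Move 2: P2 pit1 -> P1=[4,0,5,5,5,5](1) P2=[4,0,6,4,3,3](0)
Move 3: P2 pit0 -> P1=[4,0,5,5,5,5](1) P2=[0,1,7,5,4,3](0)
Move 4: P1 pit4 -> P1=[4,0,5,5,0,6](2) P2=[1,2,8,5,4,3](0)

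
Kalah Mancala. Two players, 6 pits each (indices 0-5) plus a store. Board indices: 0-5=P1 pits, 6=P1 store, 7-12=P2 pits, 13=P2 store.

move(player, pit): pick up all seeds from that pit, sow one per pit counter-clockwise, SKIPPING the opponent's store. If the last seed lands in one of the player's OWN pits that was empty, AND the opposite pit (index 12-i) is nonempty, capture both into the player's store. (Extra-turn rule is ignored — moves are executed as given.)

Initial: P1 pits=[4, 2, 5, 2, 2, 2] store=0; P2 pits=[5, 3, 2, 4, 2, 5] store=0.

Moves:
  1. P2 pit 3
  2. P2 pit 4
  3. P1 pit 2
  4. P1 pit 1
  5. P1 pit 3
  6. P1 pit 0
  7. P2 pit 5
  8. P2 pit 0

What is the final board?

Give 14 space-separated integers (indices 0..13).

Move 1: P2 pit3 -> P1=[5,2,5,2,2,2](0) P2=[5,3,2,0,3,6](1)
Move 2: P2 pit4 -> P1=[6,2,5,2,2,2](0) P2=[5,3,2,0,0,7](2)
Move 3: P1 pit2 -> P1=[6,2,0,3,3,3](1) P2=[6,3,2,0,0,7](2)
Move 4: P1 pit1 -> P1=[6,0,1,4,3,3](1) P2=[6,3,2,0,0,7](2)
Move 5: P1 pit3 -> P1=[6,0,1,0,4,4](2) P2=[7,3,2,0,0,7](2)
Move 6: P1 pit0 -> P1=[0,1,2,1,5,5](3) P2=[7,3,2,0,0,7](2)
Move 7: P2 pit5 -> P1=[1,2,3,2,6,6](3) P2=[7,3,2,0,0,0](3)
Move 8: P2 pit0 -> P1=[2,2,3,2,6,6](3) P2=[0,4,3,1,1,1](4)

Answer: 2 2 3 2 6 6 3 0 4 3 1 1 1 4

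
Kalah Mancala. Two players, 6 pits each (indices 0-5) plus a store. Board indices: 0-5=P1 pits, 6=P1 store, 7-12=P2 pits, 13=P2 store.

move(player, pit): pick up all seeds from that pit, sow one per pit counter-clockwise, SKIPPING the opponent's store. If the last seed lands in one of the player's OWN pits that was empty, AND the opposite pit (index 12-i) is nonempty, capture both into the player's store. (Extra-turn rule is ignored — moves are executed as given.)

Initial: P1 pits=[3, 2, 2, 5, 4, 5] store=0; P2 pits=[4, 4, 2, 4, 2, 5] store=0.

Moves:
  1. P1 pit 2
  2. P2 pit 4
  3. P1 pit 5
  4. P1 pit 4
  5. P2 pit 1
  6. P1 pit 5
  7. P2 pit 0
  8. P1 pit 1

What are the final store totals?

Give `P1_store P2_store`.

Answer: 3 3

Derivation:
Move 1: P1 pit2 -> P1=[3,2,0,6,5,5](0) P2=[4,4,2,4,2,5](0)
Move 2: P2 pit4 -> P1=[3,2,0,6,5,5](0) P2=[4,4,2,4,0,6](1)
Move 3: P1 pit5 -> P1=[3,2,0,6,5,0](1) P2=[5,5,3,5,0,6](1)
Move 4: P1 pit4 -> P1=[3,2,0,6,0,1](2) P2=[6,6,4,5,0,6](1)
Move 5: P2 pit1 -> P1=[4,2,0,6,0,1](2) P2=[6,0,5,6,1,7](2)
Move 6: P1 pit5 -> P1=[4,2,0,6,0,0](3) P2=[6,0,5,6,1,7](2)
Move 7: P2 pit0 -> P1=[4,2,0,6,0,0](3) P2=[0,1,6,7,2,8](3)
Move 8: P1 pit1 -> P1=[4,0,1,7,0,0](3) P2=[0,1,6,7,2,8](3)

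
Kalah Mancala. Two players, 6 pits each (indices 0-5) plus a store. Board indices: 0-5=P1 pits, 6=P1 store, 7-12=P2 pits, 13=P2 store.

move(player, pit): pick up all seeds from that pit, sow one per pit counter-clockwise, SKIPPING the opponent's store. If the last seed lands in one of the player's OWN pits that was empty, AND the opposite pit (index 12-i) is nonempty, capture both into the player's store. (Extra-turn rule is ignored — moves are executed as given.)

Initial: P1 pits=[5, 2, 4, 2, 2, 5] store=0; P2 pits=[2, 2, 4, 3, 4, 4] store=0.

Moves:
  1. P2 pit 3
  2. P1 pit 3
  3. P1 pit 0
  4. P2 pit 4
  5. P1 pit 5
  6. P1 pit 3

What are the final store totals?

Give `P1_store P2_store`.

Answer: 1 2

Derivation:
Move 1: P2 pit3 -> P1=[5,2,4,2,2,5](0) P2=[2,2,4,0,5,5](1)
Move 2: P1 pit3 -> P1=[5,2,4,0,3,6](0) P2=[2,2,4,0,5,5](1)
Move 3: P1 pit0 -> P1=[0,3,5,1,4,7](0) P2=[2,2,4,0,5,5](1)
Move 4: P2 pit4 -> P1=[1,4,6,1,4,7](0) P2=[2,2,4,0,0,6](2)
Move 5: P1 pit5 -> P1=[1,4,6,1,4,0](1) P2=[3,3,5,1,1,7](2)
Move 6: P1 pit3 -> P1=[1,4,6,0,5,0](1) P2=[3,3,5,1,1,7](2)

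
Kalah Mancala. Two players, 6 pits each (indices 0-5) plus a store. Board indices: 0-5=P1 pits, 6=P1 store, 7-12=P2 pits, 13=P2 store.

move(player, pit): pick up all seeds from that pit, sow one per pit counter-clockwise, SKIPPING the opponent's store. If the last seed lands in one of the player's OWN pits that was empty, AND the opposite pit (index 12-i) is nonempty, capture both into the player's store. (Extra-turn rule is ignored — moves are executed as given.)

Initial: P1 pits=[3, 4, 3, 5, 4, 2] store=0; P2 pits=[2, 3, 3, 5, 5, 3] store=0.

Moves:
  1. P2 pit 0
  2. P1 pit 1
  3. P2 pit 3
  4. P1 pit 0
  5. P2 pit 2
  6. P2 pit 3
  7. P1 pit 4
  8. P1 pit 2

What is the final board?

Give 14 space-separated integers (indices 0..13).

Answer: 0 2 0 8 1 5 2 2 5 1 1 8 5 2

Derivation:
Move 1: P2 pit0 -> P1=[3,4,3,5,4,2](0) P2=[0,4,4,5,5,3](0)
Move 2: P1 pit1 -> P1=[3,0,4,6,5,3](0) P2=[0,4,4,5,5,3](0)
Move 3: P2 pit3 -> P1=[4,1,4,6,5,3](0) P2=[0,4,4,0,6,4](1)
Move 4: P1 pit0 -> P1=[0,2,5,7,6,3](0) P2=[0,4,4,0,6,4](1)
Move 5: P2 pit2 -> P1=[0,2,5,7,6,3](0) P2=[0,4,0,1,7,5](2)
Move 6: P2 pit3 -> P1=[0,2,5,7,6,3](0) P2=[0,4,0,0,8,5](2)
Move 7: P1 pit4 -> P1=[0,2,5,7,0,4](1) P2=[1,5,1,1,8,5](2)
Move 8: P1 pit2 -> P1=[0,2,0,8,1,5](2) P2=[2,5,1,1,8,5](2)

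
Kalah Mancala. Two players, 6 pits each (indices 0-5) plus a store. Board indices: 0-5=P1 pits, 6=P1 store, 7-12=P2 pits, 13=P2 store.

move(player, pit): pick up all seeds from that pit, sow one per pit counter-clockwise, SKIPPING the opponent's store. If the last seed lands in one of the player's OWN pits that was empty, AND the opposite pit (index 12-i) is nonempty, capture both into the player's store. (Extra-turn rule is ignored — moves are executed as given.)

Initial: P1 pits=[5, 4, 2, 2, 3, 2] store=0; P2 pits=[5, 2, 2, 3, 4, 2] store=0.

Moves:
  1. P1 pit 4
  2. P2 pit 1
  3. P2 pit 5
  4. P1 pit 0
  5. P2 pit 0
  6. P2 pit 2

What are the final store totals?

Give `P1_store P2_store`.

Move 1: P1 pit4 -> P1=[5,4,2,2,0,3](1) P2=[6,2,2,3,4,2](0)
Move 2: P2 pit1 -> P1=[5,4,2,2,0,3](1) P2=[6,0,3,4,4,2](0)
Move 3: P2 pit5 -> P1=[6,4,2,2,0,3](1) P2=[6,0,3,4,4,0](1)
Move 4: P1 pit0 -> P1=[0,5,3,3,1,4](2) P2=[6,0,3,4,4,0](1)
Move 5: P2 pit0 -> P1=[0,5,3,3,1,4](2) P2=[0,1,4,5,5,1](2)
Move 6: P2 pit2 -> P1=[0,5,3,3,1,4](2) P2=[0,1,0,6,6,2](3)

Answer: 2 3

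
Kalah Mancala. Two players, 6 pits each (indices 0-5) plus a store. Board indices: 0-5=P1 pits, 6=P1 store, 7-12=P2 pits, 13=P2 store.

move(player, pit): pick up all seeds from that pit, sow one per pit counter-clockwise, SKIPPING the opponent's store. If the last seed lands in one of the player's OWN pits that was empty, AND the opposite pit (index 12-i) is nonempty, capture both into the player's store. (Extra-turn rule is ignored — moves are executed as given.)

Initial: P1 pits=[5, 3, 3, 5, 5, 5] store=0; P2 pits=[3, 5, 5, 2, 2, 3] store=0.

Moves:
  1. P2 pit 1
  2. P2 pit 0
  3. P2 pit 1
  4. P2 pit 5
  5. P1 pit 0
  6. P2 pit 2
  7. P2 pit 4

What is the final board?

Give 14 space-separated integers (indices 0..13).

Move 1: P2 pit1 -> P1=[5,3,3,5,5,5](0) P2=[3,0,6,3,3,4](1)
Move 2: P2 pit0 -> P1=[5,3,3,5,5,5](0) P2=[0,1,7,4,3,4](1)
Move 3: P2 pit1 -> P1=[5,3,3,5,5,5](0) P2=[0,0,8,4,3,4](1)
Move 4: P2 pit5 -> P1=[6,4,4,5,5,5](0) P2=[0,0,8,4,3,0](2)
Move 5: P1 pit0 -> P1=[0,5,5,6,6,6](1) P2=[0,0,8,4,3,0](2)
Move 6: P2 pit2 -> P1=[1,6,6,7,6,6](1) P2=[0,0,0,5,4,1](3)
Move 7: P2 pit4 -> P1=[2,7,6,7,6,6](1) P2=[0,0,0,5,0,2](4)

Answer: 2 7 6 7 6 6 1 0 0 0 5 0 2 4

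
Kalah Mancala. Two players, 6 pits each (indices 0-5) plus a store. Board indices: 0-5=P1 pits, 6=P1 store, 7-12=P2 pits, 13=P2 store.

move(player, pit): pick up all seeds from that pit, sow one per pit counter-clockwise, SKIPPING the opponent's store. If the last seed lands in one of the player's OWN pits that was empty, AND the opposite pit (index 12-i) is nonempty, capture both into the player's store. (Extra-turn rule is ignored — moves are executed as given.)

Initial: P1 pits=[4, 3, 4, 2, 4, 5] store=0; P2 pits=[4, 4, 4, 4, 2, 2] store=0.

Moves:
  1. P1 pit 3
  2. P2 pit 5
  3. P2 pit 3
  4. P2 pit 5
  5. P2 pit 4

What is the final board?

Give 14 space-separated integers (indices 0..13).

Answer: 7 3 4 0 5 6 0 4 4 4 0 0 1 4

Derivation:
Move 1: P1 pit3 -> P1=[4,3,4,0,5,6](0) P2=[4,4,4,4,2,2](0)
Move 2: P2 pit5 -> P1=[5,3,4,0,5,6](0) P2=[4,4,4,4,2,0](1)
Move 3: P2 pit3 -> P1=[6,3,4,0,5,6](0) P2=[4,4,4,0,3,1](2)
Move 4: P2 pit5 -> P1=[6,3,4,0,5,6](0) P2=[4,4,4,0,3,0](3)
Move 5: P2 pit4 -> P1=[7,3,4,0,5,6](0) P2=[4,4,4,0,0,1](4)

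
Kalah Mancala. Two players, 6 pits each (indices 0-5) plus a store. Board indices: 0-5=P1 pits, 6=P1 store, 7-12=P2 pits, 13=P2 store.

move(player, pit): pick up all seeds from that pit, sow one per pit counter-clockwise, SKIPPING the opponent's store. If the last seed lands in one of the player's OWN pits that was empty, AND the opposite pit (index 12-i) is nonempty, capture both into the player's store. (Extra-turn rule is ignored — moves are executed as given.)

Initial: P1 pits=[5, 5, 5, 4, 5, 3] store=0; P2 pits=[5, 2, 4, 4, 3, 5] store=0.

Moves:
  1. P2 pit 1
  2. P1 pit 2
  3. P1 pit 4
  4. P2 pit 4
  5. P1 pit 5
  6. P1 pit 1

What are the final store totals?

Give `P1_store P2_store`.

Move 1: P2 pit1 -> P1=[5,5,5,4,5,3](0) P2=[5,0,5,5,3,5](0)
Move 2: P1 pit2 -> P1=[5,5,0,5,6,4](1) P2=[6,0,5,5,3,5](0)
Move 3: P1 pit4 -> P1=[5,5,0,5,0,5](2) P2=[7,1,6,6,3,5](0)
Move 4: P2 pit4 -> P1=[6,5,0,5,0,5](2) P2=[7,1,6,6,0,6](1)
Move 5: P1 pit5 -> P1=[6,5,0,5,0,0](3) P2=[8,2,7,7,0,6](1)
Move 6: P1 pit1 -> P1=[6,0,1,6,1,1](4) P2=[8,2,7,7,0,6](1)

Answer: 4 1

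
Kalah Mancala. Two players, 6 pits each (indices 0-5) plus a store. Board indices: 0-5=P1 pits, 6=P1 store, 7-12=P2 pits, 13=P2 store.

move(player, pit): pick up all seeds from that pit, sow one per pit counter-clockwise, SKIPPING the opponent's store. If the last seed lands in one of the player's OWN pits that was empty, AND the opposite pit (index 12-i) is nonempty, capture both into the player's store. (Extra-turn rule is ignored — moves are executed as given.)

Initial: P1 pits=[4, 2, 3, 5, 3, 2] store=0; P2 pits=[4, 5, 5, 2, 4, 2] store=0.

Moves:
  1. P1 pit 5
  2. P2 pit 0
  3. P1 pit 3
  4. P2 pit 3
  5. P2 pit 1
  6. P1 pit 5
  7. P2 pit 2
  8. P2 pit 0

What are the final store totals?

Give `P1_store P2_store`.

Move 1: P1 pit5 -> P1=[4,2,3,5,3,0](1) P2=[5,5,5,2,4,2](0)
Move 2: P2 pit0 -> P1=[4,2,3,5,3,0](1) P2=[0,6,6,3,5,3](0)
Move 3: P1 pit3 -> P1=[4,2,3,0,4,1](2) P2=[1,7,6,3,5,3](0)
Move 4: P2 pit3 -> P1=[4,2,3,0,4,1](2) P2=[1,7,6,0,6,4](1)
Move 5: P2 pit1 -> P1=[5,3,3,0,4,1](2) P2=[1,0,7,1,7,5](2)
Move 6: P1 pit5 -> P1=[5,3,3,0,4,0](3) P2=[1,0,7,1,7,5](2)
Move 7: P2 pit2 -> P1=[6,4,4,0,4,0](3) P2=[1,0,0,2,8,6](3)
Move 8: P2 pit0 -> P1=[6,4,4,0,0,0](3) P2=[0,0,0,2,8,6](8)

Answer: 3 8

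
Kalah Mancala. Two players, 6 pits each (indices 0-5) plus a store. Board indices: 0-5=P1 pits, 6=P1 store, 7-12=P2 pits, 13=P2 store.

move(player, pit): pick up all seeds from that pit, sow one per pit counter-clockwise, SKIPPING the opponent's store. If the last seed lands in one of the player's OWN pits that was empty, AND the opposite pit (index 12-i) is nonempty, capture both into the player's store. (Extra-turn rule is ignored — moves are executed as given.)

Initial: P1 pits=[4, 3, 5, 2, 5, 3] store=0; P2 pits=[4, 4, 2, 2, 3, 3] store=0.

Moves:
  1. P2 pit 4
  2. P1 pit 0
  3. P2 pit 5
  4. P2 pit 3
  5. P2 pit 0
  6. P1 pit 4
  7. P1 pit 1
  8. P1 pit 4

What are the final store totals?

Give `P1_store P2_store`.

Move 1: P2 pit4 -> P1=[5,3,5,2,5,3](0) P2=[4,4,2,2,0,4](1)
Move 2: P1 pit0 -> P1=[0,4,6,3,6,4](0) P2=[4,4,2,2,0,4](1)
Move 3: P2 pit5 -> P1=[1,5,7,3,6,4](0) P2=[4,4,2,2,0,0](2)
Move 4: P2 pit3 -> P1=[0,5,7,3,6,4](0) P2=[4,4,2,0,1,0](4)
Move 5: P2 pit0 -> P1=[0,5,7,3,6,4](0) P2=[0,5,3,1,2,0](4)
Move 6: P1 pit4 -> P1=[0,5,7,3,0,5](1) P2=[1,6,4,2,2,0](4)
Move 7: P1 pit1 -> P1=[0,0,8,4,1,6](2) P2=[1,6,4,2,2,0](4)
Move 8: P1 pit4 -> P1=[0,0,8,4,0,7](2) P2=[1,6,4,2,2,0](4)

Answer: 2 4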